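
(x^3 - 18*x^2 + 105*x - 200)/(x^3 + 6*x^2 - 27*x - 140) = (x^2 - 13*x + 40)/(x^2 + 11*x + 28)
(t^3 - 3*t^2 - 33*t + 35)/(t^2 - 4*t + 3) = (t^2 - 2*t - 35)/(t - 3)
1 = 1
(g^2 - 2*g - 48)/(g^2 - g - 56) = (g + 6)/(g + 7)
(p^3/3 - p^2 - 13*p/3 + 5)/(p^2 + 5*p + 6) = (p^2 - 6*p + 5)/(3*(p + 2))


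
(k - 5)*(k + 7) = k^2 + 2*k - 35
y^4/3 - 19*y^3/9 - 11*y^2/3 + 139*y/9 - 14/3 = (y/3 + 1)*(y - 7)*(y - 2)*(y - 1/3)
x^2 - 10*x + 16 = (x - 8)*(x - 2)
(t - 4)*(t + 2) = t^2 - 2*t - 8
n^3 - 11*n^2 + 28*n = n*(n - 7)*(n - 4)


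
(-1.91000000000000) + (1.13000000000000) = -0.780000000000000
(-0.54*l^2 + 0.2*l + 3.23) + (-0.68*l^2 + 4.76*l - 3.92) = -1.22*l^2 + 4.96*l - 0.69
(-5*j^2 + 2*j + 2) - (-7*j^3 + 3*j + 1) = 7*j^3 - 5*j^2 - j + 1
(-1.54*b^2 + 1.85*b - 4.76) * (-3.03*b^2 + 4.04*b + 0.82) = 4.6662*b^4 - 11.8271*b^3 + 20.634*b^2 - 17.7134*b - 3.9032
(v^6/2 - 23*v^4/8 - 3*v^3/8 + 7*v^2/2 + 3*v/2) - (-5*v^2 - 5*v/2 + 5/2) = v^6/2 - 23*v^4/8 - 3*v^3/8 + 17*v^2/2 + 4*v - 5/2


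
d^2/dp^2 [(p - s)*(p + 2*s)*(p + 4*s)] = 6*p + 10*s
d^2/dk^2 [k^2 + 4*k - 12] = 2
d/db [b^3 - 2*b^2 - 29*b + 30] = 3*b^2 - 4*b - 29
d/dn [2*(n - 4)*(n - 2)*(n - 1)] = 6*n^2 - 28*n + 28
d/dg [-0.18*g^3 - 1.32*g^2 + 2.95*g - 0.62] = -0.54*g^2 - 2.64*g + 2.95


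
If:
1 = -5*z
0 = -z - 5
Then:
No Solution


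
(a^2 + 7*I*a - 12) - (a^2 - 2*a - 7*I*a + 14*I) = 2*a + 14*I*a - 12 - 14*I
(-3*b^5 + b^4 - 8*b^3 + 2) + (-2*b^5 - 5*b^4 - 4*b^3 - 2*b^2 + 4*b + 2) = -5*b^5 - 4*b^4 - 12*b^3 - 2*b^2 + 4*b + 4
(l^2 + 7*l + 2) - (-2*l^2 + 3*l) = 3*l^2 + 4*l + 2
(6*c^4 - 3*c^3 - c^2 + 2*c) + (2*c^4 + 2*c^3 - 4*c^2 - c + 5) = 8*c^4 - c^3 - 5*c^2 + c + 5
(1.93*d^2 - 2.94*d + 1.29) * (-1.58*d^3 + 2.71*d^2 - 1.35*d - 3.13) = -3.0494*d^5 + 9.8755*d^4 - 12.6111*d^3 + 1.424*d^2 + 7.4607*d - 4.0377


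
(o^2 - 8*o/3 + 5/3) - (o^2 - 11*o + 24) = 25*o/3 - 67/3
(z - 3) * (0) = 0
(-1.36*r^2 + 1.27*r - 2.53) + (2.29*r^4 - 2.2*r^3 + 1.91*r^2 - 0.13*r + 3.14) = 2.29*r^4 - 2.2*r^3 + 0.55*r^2 + 1.14*r + 0.61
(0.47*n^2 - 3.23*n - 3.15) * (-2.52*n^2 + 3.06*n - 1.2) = -1.1844*n^4 + 9.5778*n^3 - 2.5098*n^2 - 5.763*n + 3.78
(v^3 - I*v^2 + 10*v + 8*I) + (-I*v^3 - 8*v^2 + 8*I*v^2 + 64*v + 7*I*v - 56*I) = v^3 - I*v^3 - 8*v^2 + 7*I*v^2 + 74*v + 7*I*v - 48*I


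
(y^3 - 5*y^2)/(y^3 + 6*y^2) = (y - 5)/(y + 6)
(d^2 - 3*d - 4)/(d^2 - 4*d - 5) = (d - 4)/(d - 5)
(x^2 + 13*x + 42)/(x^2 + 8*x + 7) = (x + 6)/(x + 1)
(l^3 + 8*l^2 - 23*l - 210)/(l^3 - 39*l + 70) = (l + 6)/(l - 2)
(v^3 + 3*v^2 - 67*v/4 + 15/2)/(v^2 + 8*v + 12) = (v^2 - 3*v + 5/4)/(v + 2)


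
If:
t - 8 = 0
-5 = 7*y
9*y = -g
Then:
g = 45/7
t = 8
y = -5/7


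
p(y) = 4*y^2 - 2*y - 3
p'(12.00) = 94.00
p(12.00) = 549.00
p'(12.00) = 94.00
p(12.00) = 549.00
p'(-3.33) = -28.64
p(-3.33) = 48.02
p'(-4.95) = -41.60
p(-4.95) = 104.91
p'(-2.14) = -19.12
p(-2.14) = 19.60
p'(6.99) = 53.92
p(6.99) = 178.46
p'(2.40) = 17.20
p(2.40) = 15.24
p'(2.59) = 18.72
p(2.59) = 18.65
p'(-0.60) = -6.80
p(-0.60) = -0.36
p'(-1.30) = -12.40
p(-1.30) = 6.36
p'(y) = 8*y - 2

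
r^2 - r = r*(r - 1)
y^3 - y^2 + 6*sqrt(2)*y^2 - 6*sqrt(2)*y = y*(y - 1)*(y + 6*sqrt(2))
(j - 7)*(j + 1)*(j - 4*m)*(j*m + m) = j^4*m - 4*j^3*m^2 - 5*j^3*m + 20*j^2*m^2 - 13*j^2*m + 52*j*m^2 - 7*j*m + 28*m^2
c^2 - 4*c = c*(c - 4)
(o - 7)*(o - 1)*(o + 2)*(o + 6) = o^4 - 45*o^2 - 40*o + 84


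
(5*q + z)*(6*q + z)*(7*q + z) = 210*q^3 + 107*q^2*z + 18*q*z^2 + z^3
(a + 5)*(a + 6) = a^2 + 11*a + 30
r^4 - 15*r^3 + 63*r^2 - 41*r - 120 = (r - 8)*(r - 5)*(r - 3)*(r + 1)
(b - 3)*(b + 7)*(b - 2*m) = b^3 - 2*b^2*m + 4*b^2 - 8*b*m - 21*b + 42*m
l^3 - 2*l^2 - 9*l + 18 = (l - 3)*(l - 2)*(l + 3)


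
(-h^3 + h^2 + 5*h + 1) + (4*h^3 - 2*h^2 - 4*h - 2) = 3*h^3 - h^2 + h - 1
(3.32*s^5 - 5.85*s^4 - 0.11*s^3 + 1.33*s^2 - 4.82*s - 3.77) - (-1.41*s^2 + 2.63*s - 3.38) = 3.32*s^5 - 5.85*s^4 - 0.11*s^3 + 2.74*s^2 - 7.45*s - 0.39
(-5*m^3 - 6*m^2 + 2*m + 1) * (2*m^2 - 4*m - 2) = -10*m^5 + 8*m^4 + 38*m^3 + 6*m^2 - 8*m - 2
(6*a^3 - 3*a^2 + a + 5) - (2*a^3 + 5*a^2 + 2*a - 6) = 4*a^3 - 8*a^2 - a + 11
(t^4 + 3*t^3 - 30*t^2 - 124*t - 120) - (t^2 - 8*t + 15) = t^4 + 3*t^3 - 31*t^2 - 116*t - 135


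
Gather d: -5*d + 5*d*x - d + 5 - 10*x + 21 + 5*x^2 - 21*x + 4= d*(5*x - 6) + 5*x^2 - 31*x + 30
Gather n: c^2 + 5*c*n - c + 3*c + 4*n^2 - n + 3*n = c^2 + 2*c + 4*n^2 + n*(5*c + 2)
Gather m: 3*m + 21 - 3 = 3*m + 18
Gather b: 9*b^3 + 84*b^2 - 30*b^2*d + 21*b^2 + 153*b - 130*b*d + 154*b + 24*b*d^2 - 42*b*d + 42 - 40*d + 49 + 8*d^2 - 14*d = 9*b^3 + b^2*(105 - 30*d) + b*(24*d^2 - 172*d + 307) + 8*d^2 - 54*d + 91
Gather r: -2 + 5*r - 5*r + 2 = 0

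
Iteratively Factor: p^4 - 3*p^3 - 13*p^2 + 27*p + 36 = (p + 1)*(p^3 - 4*p^2 - 9*p + 36) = (p + 1)*(p + 3)*(p^2 - 7*p + 12) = (p - 3)*(p + 1)*(p + 3)*(p - 4)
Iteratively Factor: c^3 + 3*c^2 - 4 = (c + 2)*(c^2 + c - 2) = (c + 2)^2*(c - 1)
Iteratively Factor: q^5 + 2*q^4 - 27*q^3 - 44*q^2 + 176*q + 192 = (q - 3)*(q^4 + 5*q^3 - 12*q^2 - 80*q - 64) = (q - 3)*(q + 4)*(q^3 + q^2 - 16*q - 16) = (q - 3)*(q + 1)*(q + 4)*(q^2 - 16) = (q - 3)*(q + 1)*(q + 4)^2*(q - 4)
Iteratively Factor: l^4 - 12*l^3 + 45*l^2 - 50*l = (l)*(l^3 - 12*l^2 + 45*l - 50) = l*(l - 5)*(l^2 - 7*l + 10) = l*(l - 5)^2*(l - 2)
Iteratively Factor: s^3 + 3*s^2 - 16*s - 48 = (s - 4)*(s^2 + 7*s + 12) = (s - 4)*(s + 4)*(s + 3)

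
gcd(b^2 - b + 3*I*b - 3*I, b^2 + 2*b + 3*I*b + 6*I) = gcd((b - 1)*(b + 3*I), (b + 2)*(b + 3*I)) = b + 3*I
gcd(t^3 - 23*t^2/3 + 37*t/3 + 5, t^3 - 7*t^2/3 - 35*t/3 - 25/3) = t - 5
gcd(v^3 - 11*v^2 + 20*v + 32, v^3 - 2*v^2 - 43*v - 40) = v^2 - 7*v - 8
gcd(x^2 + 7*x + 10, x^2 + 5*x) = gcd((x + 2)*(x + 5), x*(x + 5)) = x + 5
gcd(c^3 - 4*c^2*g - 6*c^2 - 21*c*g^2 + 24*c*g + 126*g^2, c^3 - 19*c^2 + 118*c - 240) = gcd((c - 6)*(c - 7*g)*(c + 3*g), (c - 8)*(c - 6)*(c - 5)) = c - 6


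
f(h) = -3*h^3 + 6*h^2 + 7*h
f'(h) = -9*h^2 + 12*h + 7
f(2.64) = 5.10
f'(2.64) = -24.05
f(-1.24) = 6.27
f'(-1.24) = -21.72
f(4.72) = -148.75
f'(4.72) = -136.87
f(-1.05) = 2.74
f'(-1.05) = -15.52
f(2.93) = -3.44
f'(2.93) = -35.10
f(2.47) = 8.69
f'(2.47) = -18.27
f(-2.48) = 65.30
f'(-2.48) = -78.11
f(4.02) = -69.79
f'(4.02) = -90.20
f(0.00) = 0.00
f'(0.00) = 7.00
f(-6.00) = 822.00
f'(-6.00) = -389.00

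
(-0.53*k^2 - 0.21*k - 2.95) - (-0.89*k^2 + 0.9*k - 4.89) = 0.36*k^2 - 1.11*k + 1.94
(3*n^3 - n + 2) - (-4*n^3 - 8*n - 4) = 7*n^3 + 7*n + 6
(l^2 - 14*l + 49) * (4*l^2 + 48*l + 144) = 4*l^4 - 8*l^3 - 332*l^2 + 336*l + 7056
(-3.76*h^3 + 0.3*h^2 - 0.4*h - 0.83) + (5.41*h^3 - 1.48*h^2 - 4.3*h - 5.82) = 1.65*h^3 - 1.18*h^2 - 4.7*h - 6.65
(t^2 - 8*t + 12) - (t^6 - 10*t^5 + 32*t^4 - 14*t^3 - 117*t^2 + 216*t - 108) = -t^6 + 10*t^5 - 32*t^4 + 14*t^3 + 118*t^2 - 224*t + 120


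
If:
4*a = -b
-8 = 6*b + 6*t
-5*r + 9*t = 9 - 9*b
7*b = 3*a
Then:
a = 0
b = 0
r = -21/5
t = -4/3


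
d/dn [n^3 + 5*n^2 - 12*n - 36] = 3*n^2 + 10*n - 12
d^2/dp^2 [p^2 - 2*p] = 2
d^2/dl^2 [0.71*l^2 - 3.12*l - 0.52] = 1.42000000000000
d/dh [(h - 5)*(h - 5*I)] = 2*h - 5 - 5*I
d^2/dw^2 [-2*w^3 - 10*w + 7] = -12*w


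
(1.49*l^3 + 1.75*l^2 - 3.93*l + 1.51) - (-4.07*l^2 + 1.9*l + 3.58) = 1.49*l^3 + 5.82*l^2 - 5.83*l - 2.07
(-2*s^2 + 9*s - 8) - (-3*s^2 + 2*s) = s^2 + 7*s - 8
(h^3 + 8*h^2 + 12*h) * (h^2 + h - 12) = h^5 + 9*h^4 + 8*h^3 - 84*h^2 - 144*h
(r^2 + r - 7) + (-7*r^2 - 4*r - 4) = -6*r^2 - 3*r - 11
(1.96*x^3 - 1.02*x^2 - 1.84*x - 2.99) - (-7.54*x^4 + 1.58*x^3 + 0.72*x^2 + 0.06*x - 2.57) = 7.54*x^4 + 0.38*x^3 - 1.74*x^2 - 1.9*x - 0.42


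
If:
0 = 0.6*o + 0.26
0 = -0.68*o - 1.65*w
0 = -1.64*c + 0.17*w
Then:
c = 0.02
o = -0.43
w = 0.18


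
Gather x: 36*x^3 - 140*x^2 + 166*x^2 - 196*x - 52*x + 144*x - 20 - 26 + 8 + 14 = 36*x^3 + 26*x^2 - 104*x - 24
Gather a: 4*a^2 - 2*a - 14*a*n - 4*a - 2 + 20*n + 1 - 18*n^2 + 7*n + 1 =4*a^2 + a*(-14*n - 6) - 18*n^2 + 27*n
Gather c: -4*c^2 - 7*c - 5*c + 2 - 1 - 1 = -4*c^2 - 12*c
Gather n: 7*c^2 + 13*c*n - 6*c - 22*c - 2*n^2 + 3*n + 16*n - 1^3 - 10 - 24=7*c^2 - 28*c - 2*n^2 + n*(13*c + 19) - 35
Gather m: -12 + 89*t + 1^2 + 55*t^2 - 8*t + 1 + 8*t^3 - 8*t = 8*t^3 + 55*t^2 + 73*t - 10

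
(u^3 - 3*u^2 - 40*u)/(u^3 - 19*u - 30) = u*(-u^2 + 3*u + 40)/(-u^3 + 19*u + 30)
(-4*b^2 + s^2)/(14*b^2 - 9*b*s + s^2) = (2*b + s)/(-7*b + s)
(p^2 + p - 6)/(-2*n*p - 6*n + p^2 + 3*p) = (p - 2)/(-2*n + p)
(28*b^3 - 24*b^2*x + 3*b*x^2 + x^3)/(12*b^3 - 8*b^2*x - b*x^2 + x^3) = (7*b + x)/(3*b + x)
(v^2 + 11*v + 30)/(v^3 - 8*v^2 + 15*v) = (v^2 + 11*v + 30)/(v*(v^2 - 8*v + 15))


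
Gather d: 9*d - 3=9*d - 3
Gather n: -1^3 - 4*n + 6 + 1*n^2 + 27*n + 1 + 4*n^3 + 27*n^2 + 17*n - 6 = 4*n^3 + 28*n^2 + 40*n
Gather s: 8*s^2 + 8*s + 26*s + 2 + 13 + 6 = 8*s^2 + 34*s + 21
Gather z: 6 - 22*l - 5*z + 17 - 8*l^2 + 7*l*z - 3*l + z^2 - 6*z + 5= -8*l^2 - 25*l + z^2 + z*(7*l - 11) + 28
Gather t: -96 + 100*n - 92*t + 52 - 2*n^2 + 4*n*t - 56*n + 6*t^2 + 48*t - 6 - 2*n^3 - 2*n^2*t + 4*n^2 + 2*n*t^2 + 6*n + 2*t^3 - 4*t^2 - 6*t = -2*n^3 + 2*n^2 + 50*n + 2*t^3 + t^2*(2*n + 2) + t*(-2*n^2 + 4*n - 50) - 50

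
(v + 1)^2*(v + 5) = v^3 + 7*v^2 + 11*v + 5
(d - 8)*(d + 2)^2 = d^3 - 4*d^2 - 28*d - 32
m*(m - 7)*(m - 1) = m^3 - 8*m^2 + 7*m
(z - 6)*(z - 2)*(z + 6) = z^3 - 2*z^2 - 36*z + 72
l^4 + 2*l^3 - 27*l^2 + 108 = (l - 3)^2*(l + 2)*(l + 6)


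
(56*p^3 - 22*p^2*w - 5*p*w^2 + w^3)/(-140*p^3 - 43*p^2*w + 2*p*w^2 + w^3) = (-2*p + w)/(5*p + w)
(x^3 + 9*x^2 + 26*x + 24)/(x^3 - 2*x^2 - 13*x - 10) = (x^2 + 7*x + 12)/(x^2 - 4*x - 5)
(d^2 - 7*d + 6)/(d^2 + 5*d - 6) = (d - 6)/(d + 6)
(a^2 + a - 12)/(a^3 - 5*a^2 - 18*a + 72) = 1/(a - 6)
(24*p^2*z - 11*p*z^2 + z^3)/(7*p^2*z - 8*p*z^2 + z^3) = (24*p^2 - 11*p*z + z^2)/(7*p^2 - 8*p*z + z^2)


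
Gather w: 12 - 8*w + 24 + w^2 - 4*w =w^2 - 12*w + 36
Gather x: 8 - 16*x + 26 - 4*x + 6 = 40 - 20*x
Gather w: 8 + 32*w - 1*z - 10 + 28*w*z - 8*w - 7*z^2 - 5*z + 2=w*(28*z + 24) - 7*z^2 - 6*z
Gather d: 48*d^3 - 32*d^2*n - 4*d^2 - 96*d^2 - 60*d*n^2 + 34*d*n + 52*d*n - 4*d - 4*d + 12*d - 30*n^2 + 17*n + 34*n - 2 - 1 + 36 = 48*d^3 + d^2*(-32*n - 100) + d*(-60*n^2 + 86*n + 4) - 30*n^2 + 51*n + 33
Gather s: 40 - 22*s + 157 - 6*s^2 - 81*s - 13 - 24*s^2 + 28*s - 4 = -30*s^2 - 75*s + 180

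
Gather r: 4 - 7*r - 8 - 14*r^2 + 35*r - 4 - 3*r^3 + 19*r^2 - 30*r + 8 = -3*r^3 + 5*r^2 - 2*r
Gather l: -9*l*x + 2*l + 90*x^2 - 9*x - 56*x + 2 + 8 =l*(2 - 9*x) + 90*x^2 - 65*x + 10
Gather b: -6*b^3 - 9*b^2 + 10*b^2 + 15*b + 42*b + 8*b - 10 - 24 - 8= -6*b^3 + b^2 + 65*b - 42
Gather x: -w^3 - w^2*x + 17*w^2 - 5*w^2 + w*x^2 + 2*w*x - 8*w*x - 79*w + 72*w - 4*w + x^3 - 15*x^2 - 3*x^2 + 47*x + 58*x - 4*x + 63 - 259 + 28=-w^3 + 12*w^2 - 11*w + x^3 + x^2*(w - 18) + x*(-w^2 - 6*w + 101) - 168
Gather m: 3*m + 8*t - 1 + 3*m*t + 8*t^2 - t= m*(3*t + 3) + 8*t^2 + 7*t - 1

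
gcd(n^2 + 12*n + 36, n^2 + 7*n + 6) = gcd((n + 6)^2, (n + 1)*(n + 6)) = n + 6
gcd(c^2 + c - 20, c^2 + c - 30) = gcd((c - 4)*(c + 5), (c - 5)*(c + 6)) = 1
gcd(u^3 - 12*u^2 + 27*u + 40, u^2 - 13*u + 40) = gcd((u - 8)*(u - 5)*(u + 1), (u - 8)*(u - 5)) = u^2 - 13*u + 40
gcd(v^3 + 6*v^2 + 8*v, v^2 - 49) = 1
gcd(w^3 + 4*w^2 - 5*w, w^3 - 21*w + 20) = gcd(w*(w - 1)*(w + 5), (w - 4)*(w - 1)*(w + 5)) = w^2 + 4*w - 5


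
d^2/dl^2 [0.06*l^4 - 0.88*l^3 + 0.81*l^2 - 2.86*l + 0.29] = 0.72*l^2 - 5.28*l + 1.62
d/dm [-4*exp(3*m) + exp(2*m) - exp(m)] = (-12*exp(2*m) + 2*exp(m) - 1)*exp(m)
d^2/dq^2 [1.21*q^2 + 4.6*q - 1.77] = 2.42000000000000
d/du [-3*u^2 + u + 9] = 1 - 6*u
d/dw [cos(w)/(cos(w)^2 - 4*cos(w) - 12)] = (cos(w)^2 + 12)*sin(w)/((cos(w) - 6)^2*(cos(w) + 2)^2)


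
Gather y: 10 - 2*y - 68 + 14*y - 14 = 12*y - 72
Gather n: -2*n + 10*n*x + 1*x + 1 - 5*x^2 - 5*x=n*(10*x - 2) - 5*x^2 - 4*x + 1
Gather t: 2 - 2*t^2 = 2 - 2*t^2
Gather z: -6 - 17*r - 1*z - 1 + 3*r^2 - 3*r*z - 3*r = 3*r^2 - 20*r + z*(-3*r - 1) - 7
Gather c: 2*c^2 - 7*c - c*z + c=2*c^2 + c*(-z - 6)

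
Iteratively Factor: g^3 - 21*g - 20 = (g + 4)*(g^2 - 4*g - 5) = (g - 5)*(g + 4)*(g + 1)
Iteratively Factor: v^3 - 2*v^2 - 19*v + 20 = (v + 4)*(v^2 - 6*v + 5) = (v - 1)*(v + 4)*(v - 5)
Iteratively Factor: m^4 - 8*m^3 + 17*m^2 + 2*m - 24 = (m - 2)*(m^3 - 6*m^2 + 5*m + 12) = (m - 4)*(m - 2)*(m^2 - 2*m - 3) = (m - 4)*(m - 2)*(m + 1)*(m - 3)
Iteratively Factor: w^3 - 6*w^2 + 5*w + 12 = (w + 1)*(w^2 - 7*w + 12) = (w - 4)*(w + 1)*(w - 3)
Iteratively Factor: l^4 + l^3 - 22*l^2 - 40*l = (l)*(l^3 + l^2 - 22*l - 40) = l*(l + 2)*(l^2 - l - 20) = l*(l + 2)*(l + 4)*(l - 5)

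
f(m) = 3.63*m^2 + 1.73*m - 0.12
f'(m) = 7.26*m + 1.73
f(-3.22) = 31.95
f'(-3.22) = -21.65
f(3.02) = 38.21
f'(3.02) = 23.66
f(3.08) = 39.64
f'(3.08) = 24.09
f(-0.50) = -0.08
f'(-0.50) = -1.90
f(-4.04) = 52.14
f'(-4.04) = -27.60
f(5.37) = 113.85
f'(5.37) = 40.72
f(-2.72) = 22.03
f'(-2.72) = -18.02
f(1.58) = 11.68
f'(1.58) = 13.20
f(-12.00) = 501.84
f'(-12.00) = -85.39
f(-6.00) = 120.18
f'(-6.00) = -41.83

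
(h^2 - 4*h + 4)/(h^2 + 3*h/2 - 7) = 2*(h - 2)/(2*h + 7)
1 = 1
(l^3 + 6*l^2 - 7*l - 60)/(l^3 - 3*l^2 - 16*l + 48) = (l + 5)/(l - 4)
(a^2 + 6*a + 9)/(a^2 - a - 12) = (a + 3)/(a - 4)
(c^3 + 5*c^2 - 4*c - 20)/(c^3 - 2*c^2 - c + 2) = (c^2 + 7*c + 10)/(c^2 - 1)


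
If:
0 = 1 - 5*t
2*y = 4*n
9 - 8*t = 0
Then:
No Solution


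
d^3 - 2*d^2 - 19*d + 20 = (d - 5)*(d - 1)*(d + 4)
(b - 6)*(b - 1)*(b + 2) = b^3 - 5*b^2 - 8*b + 12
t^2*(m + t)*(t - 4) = m*t^3 - 4*m*t^2 + t^4 - 4*t^3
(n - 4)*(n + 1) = n^2 - 3*n - 4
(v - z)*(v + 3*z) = v^2 + 2*v*z - 3*z^2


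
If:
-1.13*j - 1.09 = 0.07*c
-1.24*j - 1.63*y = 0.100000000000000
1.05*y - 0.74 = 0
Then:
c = 0.69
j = -1.01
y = 0.70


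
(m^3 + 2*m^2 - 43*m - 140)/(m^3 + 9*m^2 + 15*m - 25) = (m^2 - 3*m - 28)/(m^2 + 4*m - 5)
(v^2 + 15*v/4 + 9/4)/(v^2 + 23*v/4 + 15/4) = (v + 3)/(v + 5)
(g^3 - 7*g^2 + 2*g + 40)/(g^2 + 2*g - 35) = (g^2 - 2*g - 8)/(g + 7)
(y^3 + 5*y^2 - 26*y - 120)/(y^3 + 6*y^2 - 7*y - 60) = (y^2 + y - 30)/(y^2 + 2*y - 15)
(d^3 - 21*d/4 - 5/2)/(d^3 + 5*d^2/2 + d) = (d - 5/2)/d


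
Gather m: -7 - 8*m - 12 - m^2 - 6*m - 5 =-m^2 - 14*m - 24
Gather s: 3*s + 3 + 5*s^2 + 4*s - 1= 5*s^2 + 7*s + 2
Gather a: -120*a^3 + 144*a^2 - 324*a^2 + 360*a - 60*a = -120*a^3 - 180*a^2 + 300*a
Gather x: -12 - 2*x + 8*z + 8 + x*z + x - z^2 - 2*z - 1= x*(z - 1) - z^2 + 6*z - 5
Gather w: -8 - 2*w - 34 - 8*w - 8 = -10*w - 50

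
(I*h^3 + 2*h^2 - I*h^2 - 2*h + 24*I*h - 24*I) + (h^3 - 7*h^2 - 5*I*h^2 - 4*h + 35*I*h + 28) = h^3 + I*h^3 - 5*h^2 - 6*I*h^2 - 6*h + 59*I*h + 28 - 24*I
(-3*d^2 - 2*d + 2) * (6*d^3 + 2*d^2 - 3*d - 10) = -18*d^5 - 18*d^4 + 17*d^3 + 40*d^2 + 14*d - 20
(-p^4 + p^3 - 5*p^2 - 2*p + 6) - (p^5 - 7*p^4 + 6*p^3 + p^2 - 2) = -p^5 + 6*p^4 - 5*p^3 - 6*p^2 - 2*p + 8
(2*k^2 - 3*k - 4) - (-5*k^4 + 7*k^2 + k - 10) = 5*k^4 - 5*k^2 - 4*k + 6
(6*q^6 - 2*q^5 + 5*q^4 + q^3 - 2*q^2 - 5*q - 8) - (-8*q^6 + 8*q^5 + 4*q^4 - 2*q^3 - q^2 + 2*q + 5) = 14*q^6 - 10*q^5 + q^4 + 3*q^3 - q^2 - 7*q - 13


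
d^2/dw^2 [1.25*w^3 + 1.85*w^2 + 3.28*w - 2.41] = 7.5*w + 3.7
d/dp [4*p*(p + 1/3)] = 8*p + 4/3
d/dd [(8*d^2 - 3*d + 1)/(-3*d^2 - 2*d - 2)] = (-25*d^2 - 26*d + 8)/(9*d^4 + 12*d^3 + 16*d^2 + 8*d + 4)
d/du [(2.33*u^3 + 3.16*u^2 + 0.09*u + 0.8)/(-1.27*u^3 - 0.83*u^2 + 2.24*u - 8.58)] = (2.0793*u^4 + 10.667*u^3 - 49.7731*u^2 - 52.8976*u - 2.5642)/(1.6129*u^6 + 2.1082*u^5 - 5.0007*u^4 + 18.0748*u^3 + 19.2604*u^2 - 38.4384*u + 73.6164)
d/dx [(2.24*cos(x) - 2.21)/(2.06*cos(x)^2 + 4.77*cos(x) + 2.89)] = (4.6144*cos(x)^2 - 9.1052*cos(x) - 17.0153)*sin(x)/(4.2436*cos(x)^4 + 19.6524*cos(x)^3 + 34.6597*cos(x)^2 + 27.5706*cos(x) + 8.3521)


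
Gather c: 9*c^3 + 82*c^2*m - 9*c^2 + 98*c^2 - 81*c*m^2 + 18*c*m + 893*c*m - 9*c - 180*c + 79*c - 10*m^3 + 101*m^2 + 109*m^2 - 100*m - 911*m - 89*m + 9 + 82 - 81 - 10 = 9*c^3 + c^2*(82*m + 89) + c*(-81*m^2 + 911*m - 110) - 10*m^3 + 210*m^2 - 1100*m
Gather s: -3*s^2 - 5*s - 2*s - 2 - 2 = -3*s^2 - 7*s - 4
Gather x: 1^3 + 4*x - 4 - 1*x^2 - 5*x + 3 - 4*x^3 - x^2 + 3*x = -4*x^3 - 2*x^2 + 2*x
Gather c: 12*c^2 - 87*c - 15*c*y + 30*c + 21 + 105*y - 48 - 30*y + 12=12*c^2 + c*(-15*y - 57) + 75*y - 15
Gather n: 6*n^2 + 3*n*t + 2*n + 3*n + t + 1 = 6*n^2 + n*(3*t + 5) + t + 1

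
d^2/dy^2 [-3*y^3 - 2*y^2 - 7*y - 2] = -18*y - 4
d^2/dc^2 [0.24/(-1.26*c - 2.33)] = -0.762048/(1.26*c + 2.33)^3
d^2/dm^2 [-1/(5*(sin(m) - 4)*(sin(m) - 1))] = (4*sin(m)^3 - 11*sin(m)^2 - 8*sin(m) + 42)/(5*(sin(m) - 4)^3*(sin(m) - 1)^2)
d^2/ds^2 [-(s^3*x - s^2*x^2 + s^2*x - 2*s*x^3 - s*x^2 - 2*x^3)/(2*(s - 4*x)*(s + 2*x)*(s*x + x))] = x*(s^3 + 18*s^2*x - 12*s*x^2 + 56*x^3)/(-s^6 + 6*s^5*x + 12*s^4*x^2 - 88*s^3*x^3 - 96*s^2*x^4 + 384*s*x^5 + 512*x^6)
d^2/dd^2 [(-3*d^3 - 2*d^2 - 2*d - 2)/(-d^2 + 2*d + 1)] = 2*(21*d^3 + 30*d^2 + 3*d + 8)/(d^6 - 6*d^5 + 9*d^4 + 4*d^3 - 9*d^2 - 6*d - 1)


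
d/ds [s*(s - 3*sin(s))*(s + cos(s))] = -s*(s - 3*sin(s))*(sin(s) - 1) - s*(s + cos(s))*(3*cos(s) - 1) + (s - 3*sin(s))*(s + cos(s))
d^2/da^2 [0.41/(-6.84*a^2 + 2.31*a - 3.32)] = (38.364192*a^2 - 12.956328*a - 0.41*(13.68*a - 2.31)*(27.36*a - 4.62) + 18.621216)/(6.84*a^2 - 2.31*a + 3.32)^3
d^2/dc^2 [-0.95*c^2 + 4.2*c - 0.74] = -1.90000000000000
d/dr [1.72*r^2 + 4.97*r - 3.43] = 3.44*r + 4.97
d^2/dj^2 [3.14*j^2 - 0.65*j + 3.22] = 6.28000000000000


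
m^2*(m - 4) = m^3 - 4*m^2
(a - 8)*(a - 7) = a^2 - 15*a + 56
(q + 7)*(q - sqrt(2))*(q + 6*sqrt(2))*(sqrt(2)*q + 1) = sqrt(2)*q^4 + 7*sqrt(2)*q^3 + 11*q^3 - 7*sqrt(2)*q^2 + 77*q^2 - 49*sqrt(2)*q - 12*q - 84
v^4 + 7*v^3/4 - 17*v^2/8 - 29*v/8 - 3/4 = (v - 3/2)*(v + 1/4)*(v + 1)*(v + 2)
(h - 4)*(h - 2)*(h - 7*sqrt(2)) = h^3 - 7*sqrt(2)*h^2 - 6*h^2 + 8*h + 42*sqrt(2)*h - 56*sqrt(2)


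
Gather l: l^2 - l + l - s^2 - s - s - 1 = l^2 - s^2 - 2*s - 1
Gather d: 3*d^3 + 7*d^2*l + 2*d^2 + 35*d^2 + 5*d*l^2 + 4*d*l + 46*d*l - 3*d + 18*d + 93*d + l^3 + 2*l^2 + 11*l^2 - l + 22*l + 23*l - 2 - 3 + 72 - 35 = 3*d^3 + d^2*(7*l + 37) + d*(5*l^2 + 50*l + 108) + l^3 + 13*l^2 + 44*l + 32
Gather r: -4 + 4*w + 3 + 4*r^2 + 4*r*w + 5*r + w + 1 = 4*r^2 + r*(4*w + 5) + 5*w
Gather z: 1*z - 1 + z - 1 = 2*z - 2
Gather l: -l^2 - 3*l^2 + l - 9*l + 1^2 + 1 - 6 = -4*l^2 - 8*l - 4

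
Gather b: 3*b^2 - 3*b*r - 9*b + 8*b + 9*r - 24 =3*b^2 + b*(-3*r - 1) + 9*r - 24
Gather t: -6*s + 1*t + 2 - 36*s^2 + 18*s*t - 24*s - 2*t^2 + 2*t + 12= -36*s^2 - 30*s - 2*t^2 + t*(18*s + 3) + 14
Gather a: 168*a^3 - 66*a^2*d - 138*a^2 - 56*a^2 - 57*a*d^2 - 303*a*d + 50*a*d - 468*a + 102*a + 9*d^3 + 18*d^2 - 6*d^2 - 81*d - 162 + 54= 168*a^3 + a^2*(-66*d - 194) + a*(-57*d^2 - 253*d - 366) + 9*d^3 + 12*d^2 - 81*d - 108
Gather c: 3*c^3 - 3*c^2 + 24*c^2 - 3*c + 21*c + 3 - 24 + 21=3*c^3 + 21*c^2 + 18*c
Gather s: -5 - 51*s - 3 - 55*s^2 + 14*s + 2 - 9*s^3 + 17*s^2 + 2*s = -9*s^3 - 38*s^2 - 35*s - 6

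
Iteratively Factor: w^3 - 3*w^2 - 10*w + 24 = (w - 4)*(w^2 + w - 6) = (w - 4)*(w + 3)*(w - 2)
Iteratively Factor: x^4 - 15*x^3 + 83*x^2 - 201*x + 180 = (x - 3)*(x^3 - 12*x^2 + 47*x - 60) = (x - 5)*(x - 3)*(x^2 - 7*x + 12) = (x - 5)*(x - 4)*(x - 3)*(x - 3)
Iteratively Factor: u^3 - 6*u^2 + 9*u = (u)*(u^2 - 6*u + 9) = u*(u - 3)*(u - 3)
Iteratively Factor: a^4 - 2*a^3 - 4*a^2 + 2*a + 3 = (a - 3)*(a^3 + a^2 - a - 1) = (a - 3)*(a - 1)*(a^2 + 2*a + 1) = (a - 3)*(a - 1)*(a + 1)*(a + 1)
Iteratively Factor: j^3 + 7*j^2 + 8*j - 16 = (j + 4)*(j^2 + 3*j - 4) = (j + 4)^2*(j - 1)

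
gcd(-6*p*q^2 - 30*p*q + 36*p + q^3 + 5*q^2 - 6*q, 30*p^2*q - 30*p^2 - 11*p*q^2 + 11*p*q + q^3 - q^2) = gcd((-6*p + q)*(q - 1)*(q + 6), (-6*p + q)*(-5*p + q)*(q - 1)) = 6*p*q - 6*p - q^2 + q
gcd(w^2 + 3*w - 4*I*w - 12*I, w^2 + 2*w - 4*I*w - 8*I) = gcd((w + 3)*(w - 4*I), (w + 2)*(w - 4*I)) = w - 4*I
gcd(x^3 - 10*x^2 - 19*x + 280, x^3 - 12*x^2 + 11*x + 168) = x^2 - 15*x + 56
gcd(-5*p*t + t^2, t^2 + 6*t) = t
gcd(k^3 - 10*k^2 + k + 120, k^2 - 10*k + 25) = k - 5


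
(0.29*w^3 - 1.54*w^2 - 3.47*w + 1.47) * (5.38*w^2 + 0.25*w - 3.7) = 1.5602*w^5 - 8.2127*w^4 - 20.1266*w^3 + 12.7391*w^2 + 13.2065*w - 5.439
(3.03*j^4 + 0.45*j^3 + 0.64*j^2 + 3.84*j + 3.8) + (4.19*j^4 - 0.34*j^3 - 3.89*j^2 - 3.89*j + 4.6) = 7.22*j^4 + 0.11*j^3 - 3.25*j^2 - 0.0500000000000003*j + 8.4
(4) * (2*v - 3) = 8*v - 12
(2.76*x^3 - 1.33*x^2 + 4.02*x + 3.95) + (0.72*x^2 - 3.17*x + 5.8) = 2.76*x^3 - 0.61*x^2 + 0.85*x + 9.75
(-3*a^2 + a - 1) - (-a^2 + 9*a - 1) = -2*a^2 - 8*a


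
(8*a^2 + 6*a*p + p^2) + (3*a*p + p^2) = 8*a^2 + 9*a*p + 2*p^2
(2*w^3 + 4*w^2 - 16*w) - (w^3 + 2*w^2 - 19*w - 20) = w^3 + 2*w^2 + 3*w + 20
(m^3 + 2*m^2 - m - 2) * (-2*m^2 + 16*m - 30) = -2*m^5 + 12*m^4 + 4*m^3 - 72*m^2 - 2*m + 60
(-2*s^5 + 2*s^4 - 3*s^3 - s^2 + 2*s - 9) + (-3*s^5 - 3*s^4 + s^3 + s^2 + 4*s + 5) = -5*s^5 - s^4 - 2*s^3 + 6*s - 4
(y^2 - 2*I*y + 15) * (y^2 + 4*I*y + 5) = y^4 + 2*I*y^3 + 28*y^2 + 50*I*y + 75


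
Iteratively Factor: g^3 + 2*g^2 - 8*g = (g + 4)*(g^2 - 2*g) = g*(g + 4)*(g - 2)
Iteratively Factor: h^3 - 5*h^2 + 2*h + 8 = (h - 2)*(h^2 - 3*h - 4) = (h - 2)*(h + 1)*(h - 4)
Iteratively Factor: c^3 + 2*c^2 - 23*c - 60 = (c - 5)*(c^2 + 7*c + 12) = (c - 5)*(c + 3)*(c + 4)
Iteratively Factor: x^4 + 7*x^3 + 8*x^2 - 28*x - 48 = (x + 3)*(x^3 + 4*x^2 - 4*x - 16) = (x + 3)*(x + 4)*(x^2 - 4) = (x + 2)*(x + 3)*(x + 4)*(x - 2)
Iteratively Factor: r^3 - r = (r - 1)*(r^2 + r) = (r - 1)*(r + 1)*(r)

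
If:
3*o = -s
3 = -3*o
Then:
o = -1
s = 3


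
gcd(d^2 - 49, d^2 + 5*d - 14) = d + 7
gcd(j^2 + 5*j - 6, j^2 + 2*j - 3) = j - 1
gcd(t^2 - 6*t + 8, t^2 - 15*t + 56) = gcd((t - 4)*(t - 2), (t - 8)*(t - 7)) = 1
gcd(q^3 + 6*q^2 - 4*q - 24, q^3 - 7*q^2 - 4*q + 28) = q^2 - 4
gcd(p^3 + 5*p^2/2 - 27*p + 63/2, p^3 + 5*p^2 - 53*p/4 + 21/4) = p^2 + 11*p/2 - 21/2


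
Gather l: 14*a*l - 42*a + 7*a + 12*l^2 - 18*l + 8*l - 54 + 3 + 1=-35*a + 12*l^2 + l*(14*a - 10) - 50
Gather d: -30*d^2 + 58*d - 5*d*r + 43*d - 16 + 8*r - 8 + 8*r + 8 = -30*d^2 + d*(101 - 5*r) + 16*r - 16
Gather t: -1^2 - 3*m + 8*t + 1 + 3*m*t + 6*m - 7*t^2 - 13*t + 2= 3*m - 7*t^2 + t*(3*m - 5) + 2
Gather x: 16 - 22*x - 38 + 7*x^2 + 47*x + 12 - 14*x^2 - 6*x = -7*x^2 + 19*x - 10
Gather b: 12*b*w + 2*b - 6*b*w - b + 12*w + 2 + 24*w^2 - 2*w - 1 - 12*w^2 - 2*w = b*(6*w + 1) + 12*w^2 + 8*w + 1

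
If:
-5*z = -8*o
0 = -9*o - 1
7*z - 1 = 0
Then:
No Solution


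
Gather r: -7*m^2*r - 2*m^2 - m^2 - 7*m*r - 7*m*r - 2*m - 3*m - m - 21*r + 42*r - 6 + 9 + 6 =-3*m^2 - 6*m + r*(-7*m^2 - 14*m + 21) + 9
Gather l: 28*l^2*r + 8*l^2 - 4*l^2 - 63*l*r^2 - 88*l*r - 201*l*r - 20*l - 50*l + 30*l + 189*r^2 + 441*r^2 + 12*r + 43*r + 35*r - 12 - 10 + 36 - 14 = l^2*(28*r + 4) + l*(-63*r^2 - 289*r - 40) + 630*r^2 + 90*r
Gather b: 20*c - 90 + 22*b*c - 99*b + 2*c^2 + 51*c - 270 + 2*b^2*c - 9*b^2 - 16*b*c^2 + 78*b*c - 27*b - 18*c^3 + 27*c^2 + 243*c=b^2*(2*c - 9) + b*(-16*c^2 + 100*c - 126) - 18*c^3 + 29*c^2 + 314*c - 360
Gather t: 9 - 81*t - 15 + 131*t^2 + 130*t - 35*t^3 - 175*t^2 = -35*t^3 - 44*t^2 + 49*t - 6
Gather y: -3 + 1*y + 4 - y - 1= 0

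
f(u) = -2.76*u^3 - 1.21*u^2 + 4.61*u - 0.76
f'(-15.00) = -1822.09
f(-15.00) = 8972.84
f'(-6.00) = -278.95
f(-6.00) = 524.18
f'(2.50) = -53.19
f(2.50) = -39.92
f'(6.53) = -364.26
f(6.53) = -790.76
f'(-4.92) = -183.91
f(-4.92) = 275.97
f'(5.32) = -242.61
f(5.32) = -426.05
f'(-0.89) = 0.21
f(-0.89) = -3.88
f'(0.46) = 1.74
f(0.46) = 0.84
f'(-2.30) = -33.63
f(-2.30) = 15.82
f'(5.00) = -214.49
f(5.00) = -352.96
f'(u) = -8.28*u^2 - 2.42*u + 4.61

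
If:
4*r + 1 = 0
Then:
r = -1/4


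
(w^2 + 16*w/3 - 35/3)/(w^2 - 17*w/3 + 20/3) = (w + 7)/(w - 4)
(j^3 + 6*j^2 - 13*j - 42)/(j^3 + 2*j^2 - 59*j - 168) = (j^2 - j - 6)/(j^2 - 5*j - 24)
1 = 1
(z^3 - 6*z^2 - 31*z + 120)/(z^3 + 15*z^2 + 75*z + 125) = (z^2 - 11*z + 24)/(z^2 + 10*z + 25)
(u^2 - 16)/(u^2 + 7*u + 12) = (u - 4)/(u + 3)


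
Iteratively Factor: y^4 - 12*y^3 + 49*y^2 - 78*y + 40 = (y - 2)*(y^3 - 10*y^2 + 29*y - 20) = (y - 2)*(y - 1)*(y^2 - 9*y + 20) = (y - 5)*(y - 2)*(y - 1)*(y - 4)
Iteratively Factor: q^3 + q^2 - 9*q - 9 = (q + 1)*(q^2 - 9) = (q - 3)*(q + 1)*(q + 3)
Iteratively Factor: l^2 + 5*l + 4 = (l + 1)*(l + 4)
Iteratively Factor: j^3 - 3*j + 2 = (j - 1)*(j^2 + j - 2) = (j - 1)*(j + 2)*(j - 1)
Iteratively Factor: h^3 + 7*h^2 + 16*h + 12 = (h + 2)*(h^2 + 5*h + 6) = (h + 2)^2*(h + 3)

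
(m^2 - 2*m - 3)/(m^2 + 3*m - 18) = (m + 1)/(m + 6)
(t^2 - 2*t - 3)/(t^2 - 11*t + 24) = (t + 1)/(t - 8)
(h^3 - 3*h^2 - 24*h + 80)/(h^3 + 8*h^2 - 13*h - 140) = (h - 4)/(h + 7)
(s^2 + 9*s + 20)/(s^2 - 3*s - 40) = (s + 4)/(s - 8)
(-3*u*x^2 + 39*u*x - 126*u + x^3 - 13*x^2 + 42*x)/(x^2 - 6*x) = -3*u + 21*u/x + x - 7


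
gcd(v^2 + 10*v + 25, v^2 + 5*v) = v + 5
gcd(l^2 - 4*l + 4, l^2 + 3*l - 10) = l - 2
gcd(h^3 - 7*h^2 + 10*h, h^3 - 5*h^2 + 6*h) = h^2 - 2*h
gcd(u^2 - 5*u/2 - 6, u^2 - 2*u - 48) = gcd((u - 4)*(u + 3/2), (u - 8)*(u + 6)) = 1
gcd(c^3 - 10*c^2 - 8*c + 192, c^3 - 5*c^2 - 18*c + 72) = c^2 - 2*c - 24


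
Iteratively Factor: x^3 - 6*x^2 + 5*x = (x)*(x^2 - 6*x + 5) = x*(x - 1)*(x - 5)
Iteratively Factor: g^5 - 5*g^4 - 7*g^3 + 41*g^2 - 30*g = (g - 5)*(g^4 - 7*g^2 + 6*g) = (g - 5)*(g + 3)*(g^3 - 3*g^2 + 2*g) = (g - 5)*(g - 2)*(g + 3)*(g^2 - g) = (g - 5)*(g - 2)*(g - 1)*(g + 3)*(g)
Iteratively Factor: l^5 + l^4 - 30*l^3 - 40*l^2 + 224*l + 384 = (l + 4)*(l^4 - 3*l^3 - 18*l^2 + 32*l + 96) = (l + 2)*(l + 4)*(l^3 - 5*l^2 - 8*l + 48) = (l - 4)*(l + 2)*(l + 4)*(l^2 - l - 12) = (l - 4)*(l + 2)*(l + 3)*(l + 4)*(l - 4)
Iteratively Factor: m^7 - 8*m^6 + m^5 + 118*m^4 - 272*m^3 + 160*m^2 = (m - 4)*(m^6 - 4*m^5 - 15*m^4 + 58*m^3 - 40*m^2) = m*(m - 4)*(m^5 - 4*m^4 - 15*m^3 + 58*m^2 - 40*m) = m*(m - 4)*(m + 4)*(m^4 - 8*m^3 + 17*m^2 - 10*m) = m*(m - 4)*(m - 2)*(m + 4)*(m^3 - 6*m^2 + 5*m) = m^2*(m - 4)*(m - 2)*(m + 4)*(m^2 - 6*m + 5) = m^2*(m - 5)*(m - 4)*(m - 2)*(m + 4)*(m - 1)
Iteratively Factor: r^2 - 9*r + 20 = (r - 5)*(r - 4)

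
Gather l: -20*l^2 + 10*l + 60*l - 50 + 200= -20*l^2 + 70*l + 150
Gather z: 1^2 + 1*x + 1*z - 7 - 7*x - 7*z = -6*x - 6*z - 6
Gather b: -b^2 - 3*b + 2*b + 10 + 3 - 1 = -b^2 - b + 12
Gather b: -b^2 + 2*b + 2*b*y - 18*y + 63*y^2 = -b^2 + b*(2*y + 2) + 63*y^2 - 18*y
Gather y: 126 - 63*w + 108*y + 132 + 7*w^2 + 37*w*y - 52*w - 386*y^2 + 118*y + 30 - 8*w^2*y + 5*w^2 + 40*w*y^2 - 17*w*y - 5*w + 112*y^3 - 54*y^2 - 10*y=12*w^2 - 120*w + 112*y^3 + y^2*(40*w - 440) + y*(-8*w^2 + 20*w + 216) + 288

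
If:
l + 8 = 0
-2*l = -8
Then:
No Solution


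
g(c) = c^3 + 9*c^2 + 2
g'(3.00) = 81.00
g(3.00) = 110.00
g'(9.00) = 405.00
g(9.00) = 1460.00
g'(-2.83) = -26.91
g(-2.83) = 51.41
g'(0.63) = 12.53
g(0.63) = 5.82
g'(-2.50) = -26.25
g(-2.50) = 42.62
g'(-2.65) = -26.63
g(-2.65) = 46.59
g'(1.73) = 40.12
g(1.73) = 34.11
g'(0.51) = 9.96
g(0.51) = 4.47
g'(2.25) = 55.69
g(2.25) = 58.95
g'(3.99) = 119.58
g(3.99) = 208.80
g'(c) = 3*c^2 + 18*c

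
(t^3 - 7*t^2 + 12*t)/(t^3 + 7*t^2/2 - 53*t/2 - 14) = 2*t*(t - 3)/(2*t^2 + 15*t + 7)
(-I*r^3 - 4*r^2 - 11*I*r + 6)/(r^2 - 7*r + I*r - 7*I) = (-I*r^2 - 5*r - 6*I)/(r - 7)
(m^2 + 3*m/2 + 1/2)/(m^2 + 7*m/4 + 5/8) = 4*(m + 1)/(4*m + 5)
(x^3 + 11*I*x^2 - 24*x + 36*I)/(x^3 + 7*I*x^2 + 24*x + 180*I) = (x - I)/(x - 5*I)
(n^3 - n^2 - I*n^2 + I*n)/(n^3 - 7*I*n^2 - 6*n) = (n - 1)/(n - 6*I)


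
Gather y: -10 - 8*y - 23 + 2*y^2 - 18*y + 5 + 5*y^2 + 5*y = 7*y^2 - 21*y - 28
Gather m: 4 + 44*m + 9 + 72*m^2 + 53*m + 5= 72*m^2 + 97*m + 18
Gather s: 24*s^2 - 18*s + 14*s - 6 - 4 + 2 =24*s^2 - 4*s - 8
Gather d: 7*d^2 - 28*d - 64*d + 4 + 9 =7*d^2 - 92*d + 13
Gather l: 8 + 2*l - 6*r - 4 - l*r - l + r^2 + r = l*(1 - r) + r^2 - 5*r + 4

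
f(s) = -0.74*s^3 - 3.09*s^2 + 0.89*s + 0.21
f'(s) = -2.22*s^2 - 6.18*s + 0.89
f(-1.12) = -3.62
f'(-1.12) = 5.03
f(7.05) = -406.39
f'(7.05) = -153.02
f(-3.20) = -10.03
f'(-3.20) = -2.07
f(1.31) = -5.59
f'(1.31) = -11.02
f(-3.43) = -9.33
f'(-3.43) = -4.03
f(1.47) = -7.51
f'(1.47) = -12.99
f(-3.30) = -9.78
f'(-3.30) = -2.89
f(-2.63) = -10.04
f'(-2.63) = 1.79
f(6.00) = -265.53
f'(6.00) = -116.11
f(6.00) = -265.53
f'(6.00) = -116.11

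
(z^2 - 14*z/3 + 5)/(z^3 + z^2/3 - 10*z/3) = (z - 3)/(z*(z + 2))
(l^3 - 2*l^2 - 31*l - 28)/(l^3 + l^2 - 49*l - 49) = (l + 4)/(l + 7)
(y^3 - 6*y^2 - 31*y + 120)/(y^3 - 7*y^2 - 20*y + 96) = (y + 5)/(y + 4)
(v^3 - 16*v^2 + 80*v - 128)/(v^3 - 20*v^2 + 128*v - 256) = (v - 4)/(v - 8)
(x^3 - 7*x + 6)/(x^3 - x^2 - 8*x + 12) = (x - 1)/(x - 2)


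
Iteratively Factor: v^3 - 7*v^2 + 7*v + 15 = (v - 5)*(v^2 - 2*v - 3) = (v - 5)*(v - 3)*(v + 1)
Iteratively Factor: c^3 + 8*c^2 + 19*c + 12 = (c + 4)*(c^2 + 4*c + 3) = (c + 3)*(c + 4)*(c + 1)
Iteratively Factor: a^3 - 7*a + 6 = (a + 3)*(a^2 - 3*a + 2) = (a - 2)*(a + 3)*(a - 1)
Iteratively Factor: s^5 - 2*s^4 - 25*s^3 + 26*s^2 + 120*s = (s + 4)*(s^4 - 6*s^3 - s^2 + 30*s) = (s - 5)*(s + 4)*(s^3 - s^2 - 6*s) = (s - 5)*(s + 2)*(s + 4)*(s^2 - 3*s) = s*(s - 5)*(s + 2)*(s + 4)*(s - 3)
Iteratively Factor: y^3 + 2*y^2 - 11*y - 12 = (y + 4)*(y^2 - 2*y - 3) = (y - 3)*(y + 4)*(y + 1)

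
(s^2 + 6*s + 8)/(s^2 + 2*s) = (s + 4)/s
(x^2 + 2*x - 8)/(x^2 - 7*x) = (x^2 + 2*x - 8)/(x*(x - 7))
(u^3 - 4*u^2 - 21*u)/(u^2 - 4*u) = (u^2 - 4*u - 21)/(u - 4)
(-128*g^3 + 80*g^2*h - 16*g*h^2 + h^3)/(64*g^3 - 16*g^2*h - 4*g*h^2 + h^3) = (-8*g + h)/(4*g + h)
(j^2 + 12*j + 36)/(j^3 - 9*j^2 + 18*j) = (j^2 + 12*j + 36)/(j*(j^2 - 9*j + 18))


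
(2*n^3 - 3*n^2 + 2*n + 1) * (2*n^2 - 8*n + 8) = 4*n^5 - 22*n^4 + 44*n^3 - 38*n^2 + 8*n + 8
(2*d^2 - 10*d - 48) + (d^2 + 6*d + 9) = 3*d^2 - 4*d - 39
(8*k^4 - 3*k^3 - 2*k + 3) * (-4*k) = -32*k^5 + 12*k^4 + 8*k^2 - 12*k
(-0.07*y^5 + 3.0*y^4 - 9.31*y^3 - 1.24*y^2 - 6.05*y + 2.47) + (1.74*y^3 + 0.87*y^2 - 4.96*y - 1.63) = -0.07*y^5 + 3.0*y^4 - 7.57*y^3 - 0.37*y^2 - 11.01*y + 0.84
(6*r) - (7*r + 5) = -r - 5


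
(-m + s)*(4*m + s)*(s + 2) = -4*m^2*s - 8*m^2 + 3*m*s^2 + 6*m*s + s^3 + 2*s^2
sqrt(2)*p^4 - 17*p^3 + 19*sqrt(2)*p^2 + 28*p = p*(p - 7*sqrt(2))*(p - 2*sqrt(2))*(sqrt(2)*p + 1)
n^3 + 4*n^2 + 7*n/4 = n*(n + 1/2)*(n + 7/2)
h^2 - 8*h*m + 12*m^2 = (h - 6*m)*(h - 2*m)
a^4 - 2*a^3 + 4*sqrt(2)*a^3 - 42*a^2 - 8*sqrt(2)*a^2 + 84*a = a*(a - 2)*(a - 3*sqrt(2))*(a + 7*sqrt(2))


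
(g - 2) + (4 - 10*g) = 2 - 9*g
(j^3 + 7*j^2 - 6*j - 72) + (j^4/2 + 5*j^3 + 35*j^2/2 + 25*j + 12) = j^4/2 + 6*j^3 + 49*j^2/2 + 19*j - 60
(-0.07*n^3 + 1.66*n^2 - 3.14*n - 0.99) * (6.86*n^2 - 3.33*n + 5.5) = -0.4802*n^5 + 11.6207*n^4 - 27.4532*n^3 + 12.7948*n^2 - 13.9733*n - 5.445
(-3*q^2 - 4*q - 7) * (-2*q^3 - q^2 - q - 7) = 6*q^5 + 11*q^4 + 21*q^3 + 32*q^2 + 35*q + 49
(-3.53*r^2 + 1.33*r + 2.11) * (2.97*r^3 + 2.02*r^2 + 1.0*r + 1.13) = -10.4841*r^5 - 3.1805*r^4 + 5.4233*r^3 + 1.6033*r^2 + 3.6129*r + 2.3843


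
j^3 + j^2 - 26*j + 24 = (j - 4)*(j - 1)*(j + 6)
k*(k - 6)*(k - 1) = k^3 - 7*k^2 + 6*k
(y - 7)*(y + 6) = y^2 - y - 42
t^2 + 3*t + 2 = (t + 1)*(t + 2)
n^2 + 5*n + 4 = (n + 1)*(n + 4)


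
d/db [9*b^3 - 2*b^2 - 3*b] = 27*b^2 - 4*b - 3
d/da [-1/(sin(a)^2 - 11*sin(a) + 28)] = (2*sin(a) - 11)*cos(a)/(sin(a)^2 - 11*sin(a) + 28)^2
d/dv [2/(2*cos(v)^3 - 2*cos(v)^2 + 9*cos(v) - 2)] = 2*(6*cos(v)^2 - 4*cos(v) + 9)*sin(v)/(-21*cos(v)/2 + cos(2*v) - cos(3*v)/2 + 3)^2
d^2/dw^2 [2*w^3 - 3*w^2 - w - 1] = 12*w - 6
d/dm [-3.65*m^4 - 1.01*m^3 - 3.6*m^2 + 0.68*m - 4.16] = -14.6*m^3 - 3.03*m^2 - 7.2*m + 0.68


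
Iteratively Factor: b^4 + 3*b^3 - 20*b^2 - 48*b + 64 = (b - 4)*(b^3 + 7*b^2 + 8*b - 16) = (b - 4)*(b - 1)*(b^2 + 8*b + 16) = (b - 4)*(b - 1)*(b + 4)*(b + 4)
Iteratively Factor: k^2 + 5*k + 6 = (k + 2)*(k + 3)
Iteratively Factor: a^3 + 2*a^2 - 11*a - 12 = (a - 3)*(a^2 + 5*a + 4) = (a - 3)*(a + 1)*(a + 4)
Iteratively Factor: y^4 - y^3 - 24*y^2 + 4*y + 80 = (y - 2)*(y^3 + y^2 - 22*y - 40) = (y - 2)*(y + 2)*(y^2 - y - 20) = (y - 2)*(y + 2)*(y + 4)*(y - 5)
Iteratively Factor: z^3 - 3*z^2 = (z)*(z^2 - 3*z) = z*(z - 3)*(z)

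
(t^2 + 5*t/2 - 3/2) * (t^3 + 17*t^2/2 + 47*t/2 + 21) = t^5 + 11*t^4 + 173*t^3/4 + 67*t^2 + 69*t/4 - 63/2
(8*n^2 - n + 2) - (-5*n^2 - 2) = 13*n^2 - n + 4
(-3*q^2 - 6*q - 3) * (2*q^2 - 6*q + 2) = -6*q^4 + 6*q^3 + 24*q^2 + 6*q - 6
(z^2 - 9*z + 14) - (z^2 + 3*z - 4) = 18 - 12*z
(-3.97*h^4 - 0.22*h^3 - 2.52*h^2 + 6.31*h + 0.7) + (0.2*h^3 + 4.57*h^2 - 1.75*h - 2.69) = -3.97*h^4 - 0.02*h^3 + 2.05*h^2 + 4.56*h - 1.99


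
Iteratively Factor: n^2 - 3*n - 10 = (n + 2)*(n - 5)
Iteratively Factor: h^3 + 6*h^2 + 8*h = (h + 4)*(h^2 + 2*h) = h*(h + 4)*(h + 2)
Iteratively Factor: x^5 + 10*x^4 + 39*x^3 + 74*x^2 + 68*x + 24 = (x + 3)*(x^4 + 7*x^3 + 18*x^2 + 20*x + 8) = (x + 2)*(x + 3)*(x^3 + 5*x^2 + 8*x + 4) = (x + 1)*(x + 2)*(x + 3)*(x^2 + 4*x + 4) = (x + 1)*(x + 2)^2*(x + 3)*(x + 2)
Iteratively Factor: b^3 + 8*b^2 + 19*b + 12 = (b + 4)*(b^2 + 4*b + 3) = (b + 1)*(b + 4)*(b + 3)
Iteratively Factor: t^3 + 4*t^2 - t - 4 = (t + 4)*(t^2 - 1) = (t - 1)*(t + 4)*(t + 1)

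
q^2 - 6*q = q*(q - 6)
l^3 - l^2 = l^2*(l - 1)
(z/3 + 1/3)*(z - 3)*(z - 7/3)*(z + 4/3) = z^4/3 - z^3 - 37*z^2/27 + 83*z/27 + 28/9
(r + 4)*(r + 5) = r^2 + 9*r + 20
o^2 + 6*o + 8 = (o + 2)*(o + 4)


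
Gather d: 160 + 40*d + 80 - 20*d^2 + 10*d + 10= -20*d^2 + 50*d + 250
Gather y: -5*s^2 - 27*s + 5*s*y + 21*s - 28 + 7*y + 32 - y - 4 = -5*s^2 - 6*s + y*(5*s + 6)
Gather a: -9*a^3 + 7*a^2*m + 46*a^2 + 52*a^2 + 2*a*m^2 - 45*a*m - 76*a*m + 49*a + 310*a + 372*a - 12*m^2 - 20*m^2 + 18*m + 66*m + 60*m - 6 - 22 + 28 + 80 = -9*a^3 + a^2*(7*m + 98) + a*(2*m^2 - 121*m + 731) - 32*m^2 + 144*m + 80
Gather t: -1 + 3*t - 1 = 3*t - 2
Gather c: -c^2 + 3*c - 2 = -c^2 + 3*c - 2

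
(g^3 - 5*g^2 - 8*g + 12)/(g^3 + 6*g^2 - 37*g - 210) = (g^2 + g - 2)/(g^2 + 12*g + 35)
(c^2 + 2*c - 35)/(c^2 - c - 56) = (c - 5)/(c - 8)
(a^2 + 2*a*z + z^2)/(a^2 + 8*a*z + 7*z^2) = (a + z)/(a + 7*z)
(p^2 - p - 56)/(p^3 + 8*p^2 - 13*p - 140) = (p - 8)/(p^2 + p - 20)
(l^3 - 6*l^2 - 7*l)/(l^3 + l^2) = (l - 7)/l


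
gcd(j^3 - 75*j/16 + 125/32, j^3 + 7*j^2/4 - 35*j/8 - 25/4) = j + 5/2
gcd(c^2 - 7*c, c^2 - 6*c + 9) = 1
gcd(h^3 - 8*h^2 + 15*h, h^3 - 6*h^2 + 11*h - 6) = h - 3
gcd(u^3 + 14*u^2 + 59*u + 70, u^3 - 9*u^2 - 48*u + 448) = u + 7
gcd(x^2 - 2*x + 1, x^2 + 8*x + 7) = 1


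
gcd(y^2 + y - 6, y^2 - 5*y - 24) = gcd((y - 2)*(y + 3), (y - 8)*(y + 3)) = y + 3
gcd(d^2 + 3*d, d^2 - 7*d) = d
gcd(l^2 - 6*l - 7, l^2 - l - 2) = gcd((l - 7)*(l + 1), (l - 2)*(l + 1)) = l + 1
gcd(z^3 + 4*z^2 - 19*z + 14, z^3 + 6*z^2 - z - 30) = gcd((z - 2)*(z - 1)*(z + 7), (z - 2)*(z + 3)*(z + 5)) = z - 2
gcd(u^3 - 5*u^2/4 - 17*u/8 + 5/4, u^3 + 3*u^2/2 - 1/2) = u - 1/2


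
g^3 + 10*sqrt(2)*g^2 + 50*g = g*(g + 5*sqrt(2))^2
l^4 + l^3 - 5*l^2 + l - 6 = (l - 2)*(l + 3)*(l - I)*(l + I)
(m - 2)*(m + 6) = m^2 + 4*m - 12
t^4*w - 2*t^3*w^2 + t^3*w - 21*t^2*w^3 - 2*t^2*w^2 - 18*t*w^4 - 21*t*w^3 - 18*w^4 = (t - 6*w)*(t + w)*(t + 3*w)*(t*w + w)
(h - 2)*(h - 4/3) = h^2 - 10*h/3 + 8/3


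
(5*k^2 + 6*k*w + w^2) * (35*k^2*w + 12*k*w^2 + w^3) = 175*k^4*w + 270*k^3*w^2 + 112*k^2*w^3 + 18*k*w^4 + w^5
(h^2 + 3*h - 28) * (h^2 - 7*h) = h^4 - 4*h^3 - 49*h^2 + 196*h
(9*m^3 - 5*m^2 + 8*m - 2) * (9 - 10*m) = -90*m^4 + 131*m^3 - 125*m^2 + 92*m - 18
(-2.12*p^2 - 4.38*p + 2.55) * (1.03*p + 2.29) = -2.1836*p^3 - 9.3662*p^2 - 7.4037*p + 5.8395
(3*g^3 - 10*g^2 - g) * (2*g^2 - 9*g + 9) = 6*g^5 - 47*g^4 + 115*g^3 - 81*g^2 - 9*g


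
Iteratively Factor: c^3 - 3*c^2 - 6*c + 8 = (c - 4)*(c^2 + c - 2) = (c - 4)*(c + 2)*(c - 1)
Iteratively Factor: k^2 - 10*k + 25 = (k - 5)*(k - 5)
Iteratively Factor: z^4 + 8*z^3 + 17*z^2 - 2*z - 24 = (z + 4)*(z^3 + 4*z^2 + z - 6) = (z + 2)*(z + 4)*(z^2 + 2*z - 3) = (z - 1)*(z + 2)*(z + 4)*(z + 3)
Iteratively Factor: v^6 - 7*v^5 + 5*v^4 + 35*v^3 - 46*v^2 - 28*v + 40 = (v - 1)*(v^5 - 6*v^4 - v^3 + 34*v^2 - 12*v - 40) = (v - 2)*(v - 1)*(v^4 - 4*v^3 - 9*v^2 + 16*v + 20) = (v - 2)*(v - 1)*(v + 1)*(v^3 - 5*v^2 - 4*v + 20) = (v - 2)*(v - 1)*(v + 1)*(v + 2)*(v^2 - 7*v + 10) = (v - 5)*(v - 2)*(v - 1)*(v + 1)*(v + 2)*(v - 2)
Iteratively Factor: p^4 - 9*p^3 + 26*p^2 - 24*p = (p - 3)*(p^3 - 6*p^2 + 8*p) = (p - 4)*(p - 3)*(p^2 - 2*p) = p*(p - 4)*(p - 3)*(p - 2)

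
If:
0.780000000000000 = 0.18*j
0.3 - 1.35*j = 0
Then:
No Solution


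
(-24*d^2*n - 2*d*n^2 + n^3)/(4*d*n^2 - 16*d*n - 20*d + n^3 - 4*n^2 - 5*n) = n*(-6*d + n)/(n^2 - 4*n - 5)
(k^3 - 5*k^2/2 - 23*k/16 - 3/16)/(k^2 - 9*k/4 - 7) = (-16*k^3 + 40*k^2 + 23*k + 3)/(4*(-4*k^2 + 9*k + 28))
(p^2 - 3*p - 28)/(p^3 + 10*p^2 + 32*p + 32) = (p - 7)/(p^2 + 6*p + 8)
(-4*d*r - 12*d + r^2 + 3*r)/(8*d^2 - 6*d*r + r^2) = (r + 3)/(-2*d + r)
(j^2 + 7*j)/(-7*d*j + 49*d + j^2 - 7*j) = j*(-j - 7)/(7*d*j - 49*d - j^2 + 7*j)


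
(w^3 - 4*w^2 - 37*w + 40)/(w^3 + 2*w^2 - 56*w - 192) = (w^2 + 4*w - 5)/(w^2 + 10*w + 24)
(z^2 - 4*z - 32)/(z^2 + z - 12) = (z - 8)/(z - 3)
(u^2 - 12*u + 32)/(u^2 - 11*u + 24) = (u - 4)/(u - 3)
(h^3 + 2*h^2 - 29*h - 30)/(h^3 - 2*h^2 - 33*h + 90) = (h + 1)/(h - 3)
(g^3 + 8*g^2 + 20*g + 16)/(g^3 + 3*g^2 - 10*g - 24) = (g + 2)/(g - 3)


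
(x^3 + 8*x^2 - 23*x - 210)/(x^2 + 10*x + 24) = (x^2 + 2*x - 35)/(x + 4)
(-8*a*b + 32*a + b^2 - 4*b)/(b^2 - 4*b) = (-8*a + b)/b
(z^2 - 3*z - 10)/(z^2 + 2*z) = (z - 5)/z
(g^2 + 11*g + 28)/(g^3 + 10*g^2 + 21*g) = (g + 4)/(g*(g + 3))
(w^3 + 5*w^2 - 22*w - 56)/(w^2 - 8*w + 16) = (w^2 + 9*w + 14)/(w - 4)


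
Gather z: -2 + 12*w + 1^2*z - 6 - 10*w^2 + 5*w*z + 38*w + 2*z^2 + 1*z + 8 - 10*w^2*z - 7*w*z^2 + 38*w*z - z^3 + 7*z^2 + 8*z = -10*w^2 + 50*w - z^3 + z^2*(9 - 7*w) + z*(-10*w^2 + 43*w + 10)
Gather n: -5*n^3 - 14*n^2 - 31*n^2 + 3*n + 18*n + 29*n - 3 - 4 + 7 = -5*n^3 - 45*n^2 + 50*n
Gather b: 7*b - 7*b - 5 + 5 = 0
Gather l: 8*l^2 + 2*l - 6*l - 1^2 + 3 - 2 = 8*l^2 - 4*l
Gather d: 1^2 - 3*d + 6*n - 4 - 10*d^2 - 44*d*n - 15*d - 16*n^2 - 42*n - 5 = -10*d^2 + d*(-44*n - 18) - 16*n^2 - 36*n - 8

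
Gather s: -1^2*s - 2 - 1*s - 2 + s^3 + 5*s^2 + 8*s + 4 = s^3 + 5*s^2 + 6*s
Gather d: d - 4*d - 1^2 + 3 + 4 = 6 - 3*d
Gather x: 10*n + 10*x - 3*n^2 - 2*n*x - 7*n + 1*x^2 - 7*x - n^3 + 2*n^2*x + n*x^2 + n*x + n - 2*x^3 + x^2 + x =-n^3 - 3*n^2 + 4*n - 2*x^3 + x^2*(n + 2) + x*(2*n^2 - n + 4)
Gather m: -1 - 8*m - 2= -8*m - 3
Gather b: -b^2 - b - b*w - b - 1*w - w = -b^2 + b*(-w - 2) - 2*w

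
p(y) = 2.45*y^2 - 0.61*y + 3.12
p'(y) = 4.9*y - 0.61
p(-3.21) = 30.32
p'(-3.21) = -16.34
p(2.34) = 15.11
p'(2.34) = 10.86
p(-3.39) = 33.34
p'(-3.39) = -17.22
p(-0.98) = 6.07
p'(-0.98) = -5.41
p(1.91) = 10.89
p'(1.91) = 8.75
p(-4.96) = 66.42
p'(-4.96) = -24.91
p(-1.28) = 7.91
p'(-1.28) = -6.88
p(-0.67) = 4.63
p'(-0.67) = -3.89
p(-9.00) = 207.06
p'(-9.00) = -44.71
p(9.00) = 196.08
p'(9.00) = 43.49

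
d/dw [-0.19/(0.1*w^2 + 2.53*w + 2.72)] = (0.038*w + 0.4807)/(0.1*w^2 + 2.53*w + 2.72)^2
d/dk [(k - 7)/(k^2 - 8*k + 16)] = (10 - k)/(k^3 - 12*k^2 + 48*k - 64)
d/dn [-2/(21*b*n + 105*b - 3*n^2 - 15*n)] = 2*(7*b - 2*n - 5)/(3*(7*b*n + 35*b - n^2 - 5*n)^2)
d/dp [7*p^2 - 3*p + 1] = 14*p - 3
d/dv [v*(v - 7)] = 2*v - 7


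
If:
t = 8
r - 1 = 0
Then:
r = 1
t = 8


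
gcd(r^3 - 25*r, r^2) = r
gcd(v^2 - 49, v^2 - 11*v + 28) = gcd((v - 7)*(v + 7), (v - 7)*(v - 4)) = v - 7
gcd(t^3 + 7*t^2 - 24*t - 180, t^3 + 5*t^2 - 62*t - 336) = t + 6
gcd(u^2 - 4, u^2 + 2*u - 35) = 1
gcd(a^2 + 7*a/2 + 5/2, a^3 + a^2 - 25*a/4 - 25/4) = a^2 + 7*a/2 + 5/2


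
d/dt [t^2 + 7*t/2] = 2*t + 7/2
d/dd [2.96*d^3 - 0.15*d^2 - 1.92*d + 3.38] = 8.88*d^2 - 0.3*d - 1.92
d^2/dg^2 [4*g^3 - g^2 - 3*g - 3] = 24*g - 2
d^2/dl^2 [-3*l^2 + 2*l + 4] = -6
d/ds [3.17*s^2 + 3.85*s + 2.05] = 6.34*s + 3.85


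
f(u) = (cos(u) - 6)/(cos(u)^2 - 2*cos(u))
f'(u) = (2*sin(u)*cos(u) - 2*sin(u))*(cos(u) - 6)/(cos(u)^2 - 2*cos(u))^2 - sin(u)/(cos(u)^2 - 2*cos(u)) = (sin(u) + 12*sin(u)/cos(u)^2 - 12*tan(u))/(cos(u) - 2)^2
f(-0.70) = 5.54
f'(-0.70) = -2.46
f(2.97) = -2.37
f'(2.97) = 0.49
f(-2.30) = -3.75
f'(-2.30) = -4.83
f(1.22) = 9.94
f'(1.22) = 23.17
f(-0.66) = 5.45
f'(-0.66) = -2.11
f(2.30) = -3.75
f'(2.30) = 4.83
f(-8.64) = -3.50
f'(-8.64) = -4.04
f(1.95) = -7.26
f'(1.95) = 20.01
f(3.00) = -2.36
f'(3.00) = 0.40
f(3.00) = -2.36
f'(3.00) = 0.40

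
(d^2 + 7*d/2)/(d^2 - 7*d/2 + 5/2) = d*(2*d + 7)/(2*d^2 - 7*d + 5)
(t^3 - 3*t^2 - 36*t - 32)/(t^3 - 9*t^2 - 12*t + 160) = (t + 1)/(t - 5)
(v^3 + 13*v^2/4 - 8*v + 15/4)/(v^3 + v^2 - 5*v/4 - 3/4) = (4*v^2 + 17*v - 15)/(4*v^2 + 8*v + 3)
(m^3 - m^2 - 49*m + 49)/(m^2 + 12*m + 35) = (m^2 - 8*m + 7)/(m + 5)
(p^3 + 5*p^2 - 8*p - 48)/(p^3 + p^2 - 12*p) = (p + 4)/p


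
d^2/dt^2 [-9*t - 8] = 0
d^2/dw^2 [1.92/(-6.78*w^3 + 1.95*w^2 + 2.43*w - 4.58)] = ((78.1056*w - 7.488)*(6.78*w^3 - 1.95*w^2 - 2.43*w + 4.58) - 1.92*(-40.68*w^2 + 7.8*w + 4.86)*(-20.34*w^2 + 3.9*w + 2.43))/(6.78*w^3 - 1.95*w^2 - 2.43*w + 4.58)^3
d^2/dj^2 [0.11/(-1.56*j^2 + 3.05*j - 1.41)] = (0.535392*j^2 - 1.04676*j - 0.11*(3.12*j - 3.05)*(6.24*j - 6.1) + 0.483912)/(1.56*j^2 - 3.05*j + 1.41)^3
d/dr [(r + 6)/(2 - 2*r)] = 7/(2*(r - 1)^2)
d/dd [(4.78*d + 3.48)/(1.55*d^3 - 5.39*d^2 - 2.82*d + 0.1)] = (-14.818*d^3 + 9.5822*d^2 + 37.5144*d + 10.2916)/(2.4025*d^6 - 16.709*d^5 + 20.3101*d^4 + 30.7096*d^3 + 6.8744*d^2 - 0.564*d + 0.01)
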